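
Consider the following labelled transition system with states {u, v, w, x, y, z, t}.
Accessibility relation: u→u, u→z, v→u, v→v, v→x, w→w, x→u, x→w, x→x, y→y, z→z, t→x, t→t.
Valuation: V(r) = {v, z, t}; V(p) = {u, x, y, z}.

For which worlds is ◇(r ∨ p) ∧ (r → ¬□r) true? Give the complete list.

Recall that □ψ holds at a world iff ψ holds at every accessible world, and ◇ψ holds iff ψ holds at some accessible world.
Let φ = ◇(r ∨ p) ∧ (r → ¬□r). Evaluate φ at each world:
  u (successors {u, z}): φ is true.
  v (successors {u, v, x}): φ is true.
  w (successors {w}): φ is false.
  x (successors {u, w, x}): φ is true.
  y (successors {y}): φ is true.
  z (successors {z}): φ is false.
  t (successors {x, t}): φ is true.
For instance, at v:
  At v: ◇(r ∨ p) is true, r → ¬□r is true, so ◇(r ∨ p) ∧ (r → ¬□r) is true.
    At v: ◇(r ∨ p) requires r ∨ p at some successor in {u, v, x}.
      r ∨ p holds at u, so ◇(r ∨ p) is true at v.
    At v: r is true, ¬□r is true, so r → ¬□r is true.
      At v: □r is false, so ¬□r is true.
Satisfying worlds: {u, v, x, y, t}

u, v, x, y, t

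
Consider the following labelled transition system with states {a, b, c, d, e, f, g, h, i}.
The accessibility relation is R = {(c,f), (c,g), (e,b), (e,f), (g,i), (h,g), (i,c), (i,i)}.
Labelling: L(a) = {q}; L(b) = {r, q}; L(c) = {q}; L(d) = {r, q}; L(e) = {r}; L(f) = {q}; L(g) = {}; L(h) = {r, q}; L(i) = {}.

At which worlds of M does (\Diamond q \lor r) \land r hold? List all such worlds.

Let φ = (\Diamond q \lor r) \land r. Evaluate φ at each world:
  a (successors ∅): φ is false.
  b (successors ∅): φ is true.
  c (successors {f, g}): φ is false.
  d (successors ∅): φ is true.
  e (successors {b, f}): φ is true.
  f (successors ∅): φ is false.
  g (successors {i}): φ is false.
  h (successors {g}): φ is true.
  i (successors {c, i}): φ is false.
For instance, at i:
  At i: \Diamond q \lor r is true, r is false, so (\Diamond q \lor r) \land r is false.
    At i: \Diamond q is true, r is false, so \Diamond q \lor r is true.
      At i: \Diamond q requires q at some successor in {c, i}.
        q holds at c, so \Diamond q is true at i.
Satisfying worlds: {b, d, e, h}

b, d, e, h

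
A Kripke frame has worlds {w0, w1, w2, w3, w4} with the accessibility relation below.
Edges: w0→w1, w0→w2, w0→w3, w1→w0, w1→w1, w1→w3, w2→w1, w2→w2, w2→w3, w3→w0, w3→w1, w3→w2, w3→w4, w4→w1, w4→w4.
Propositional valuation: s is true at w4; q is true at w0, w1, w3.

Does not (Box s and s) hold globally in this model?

Let φ = not (Box s and s). Evaluate φ at each world:
  w0 (successors {w1, w2, w3}): φ is true.
  w1 (successors {w0, w1, w3}): φ is true.
  w2 (successors {w1, w2, w3}): φ is true.
  w3 (successors {w0, w1, w2, w4}): φ is true.
  w4 (successors {w1, w4}): φ is true.
For instance, at w3:
  At w3: Box s and s is false, so not (Box s and s) is true.
    At w3: Box s is false, s is false, so Box s and s is false.
      At w3: Box s requires s at every successor {w0, w1, w2, w4}.
        s fails at w0, so Box s is false at w3.

Yes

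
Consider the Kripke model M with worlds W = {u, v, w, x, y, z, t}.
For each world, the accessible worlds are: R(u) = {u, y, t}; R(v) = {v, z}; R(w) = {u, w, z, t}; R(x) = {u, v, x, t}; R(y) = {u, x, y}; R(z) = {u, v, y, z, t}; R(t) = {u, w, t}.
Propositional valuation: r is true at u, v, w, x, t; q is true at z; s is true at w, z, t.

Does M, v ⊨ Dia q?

Yes

At v: Dia q requires q at some successor in {v, z}.
  q holds at z, so Dia q is true at v.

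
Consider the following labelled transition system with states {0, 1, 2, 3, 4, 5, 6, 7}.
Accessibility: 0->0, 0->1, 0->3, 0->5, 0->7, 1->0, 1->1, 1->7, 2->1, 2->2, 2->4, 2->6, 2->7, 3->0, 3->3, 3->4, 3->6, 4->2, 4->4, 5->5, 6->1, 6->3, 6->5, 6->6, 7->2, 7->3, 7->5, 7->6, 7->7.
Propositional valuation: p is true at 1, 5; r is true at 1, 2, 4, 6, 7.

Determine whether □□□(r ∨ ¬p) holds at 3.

No

At 3: □□□(r ∨ ¬p) requires □□(r ∨ ¬p) at every successor {0, 3, 4, 6}.
  □□(r ∨ ¬p) fails at 0, so □□□(r ∨ ¬p) is false at 3.
    At 0: □□(r ∨ ¬p) requires □(r ∨ ¬p) at every successor {0, 1, 3, 5, 7}.
      □(r ∨ ¬p) fails at 0, so □□(r ∨ ¬p) is false at 0.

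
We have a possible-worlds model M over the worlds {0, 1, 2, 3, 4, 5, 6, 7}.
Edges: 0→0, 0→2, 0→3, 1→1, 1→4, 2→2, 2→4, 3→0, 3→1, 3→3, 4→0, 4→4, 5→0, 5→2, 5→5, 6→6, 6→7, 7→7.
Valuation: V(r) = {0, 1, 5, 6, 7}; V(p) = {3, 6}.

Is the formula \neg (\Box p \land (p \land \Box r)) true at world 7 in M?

At 7: \Box p \land (p \land \Box r) is false, so \neg (\Box p \land (p \land \Box r)) is true.
  At 7: \Box p is false, p \land \Box r is false, so \Box p \land (p \land \Box r) is false.
    At 7: \Box p requires p at every successor {7}.
      p fails at 7, so \Box p is false at 7.
    At 7: p is false, \Box r is true, so p \land \Box r is false.
      At 7: \Box r requires r at every successor {7}.
        At 7: r is true.
      So \Box r is true at 7.

Yes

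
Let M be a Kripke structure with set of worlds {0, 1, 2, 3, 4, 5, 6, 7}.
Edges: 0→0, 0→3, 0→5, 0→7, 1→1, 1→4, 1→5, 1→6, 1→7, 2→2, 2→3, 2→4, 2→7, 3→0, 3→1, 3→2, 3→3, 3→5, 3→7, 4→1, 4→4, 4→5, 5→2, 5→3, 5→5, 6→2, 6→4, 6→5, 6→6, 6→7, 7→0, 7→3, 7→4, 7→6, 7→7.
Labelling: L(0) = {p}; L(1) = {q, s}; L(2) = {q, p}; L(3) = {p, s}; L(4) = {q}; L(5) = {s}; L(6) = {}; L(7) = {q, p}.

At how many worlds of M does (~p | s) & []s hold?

Let φ = (~p | s) & []s. Evaluate φ at each world:
  0 (successors {0, 3, 5, 7}): φ is false.
  1 (successors {1, 4, 5, 6, 7}): φ is false.
  2 (successors {2, 3, 4, 7}): φ is false.
  3 (successors {0, 1, 2, 3, 5, 7}): φ is false.
  4 (successors {1, 4, 5}): φ is false.
  5 (successors {2, 3, 5}): φ is false.
  6 (successors {2, 4, 5, 6, 7}): φ is false.
  7 (successors {0, 3, 4, 6, 7}): φ is false.
For instance, at 7:
  At 7: ~p | s is false, []s is false, so (~p | s) & []s is false.
    At 7: []s requires s at every successor {0, 3, 4, 6, 7}.
      s fails at 0, so []s is false at 7.
Satisfying worlds: none.

0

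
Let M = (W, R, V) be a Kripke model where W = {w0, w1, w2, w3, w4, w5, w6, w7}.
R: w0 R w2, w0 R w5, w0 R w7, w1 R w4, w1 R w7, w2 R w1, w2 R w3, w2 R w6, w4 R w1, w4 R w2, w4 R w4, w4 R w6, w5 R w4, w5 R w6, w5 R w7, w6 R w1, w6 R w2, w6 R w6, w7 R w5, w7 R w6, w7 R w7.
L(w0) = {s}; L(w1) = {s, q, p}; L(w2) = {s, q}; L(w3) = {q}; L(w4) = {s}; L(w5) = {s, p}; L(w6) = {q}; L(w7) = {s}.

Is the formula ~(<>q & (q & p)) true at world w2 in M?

At w2: <>q & (q & p) is false, so ~(<>q & (q & p)) is true.
  At w2: <>q is true, q & p is false, so <>q & (q & p) is false.
    At w2: <>q requires q at some successor in {w1, w3, w6}.
      q holds at w1, so <>q is true at w2.

Yes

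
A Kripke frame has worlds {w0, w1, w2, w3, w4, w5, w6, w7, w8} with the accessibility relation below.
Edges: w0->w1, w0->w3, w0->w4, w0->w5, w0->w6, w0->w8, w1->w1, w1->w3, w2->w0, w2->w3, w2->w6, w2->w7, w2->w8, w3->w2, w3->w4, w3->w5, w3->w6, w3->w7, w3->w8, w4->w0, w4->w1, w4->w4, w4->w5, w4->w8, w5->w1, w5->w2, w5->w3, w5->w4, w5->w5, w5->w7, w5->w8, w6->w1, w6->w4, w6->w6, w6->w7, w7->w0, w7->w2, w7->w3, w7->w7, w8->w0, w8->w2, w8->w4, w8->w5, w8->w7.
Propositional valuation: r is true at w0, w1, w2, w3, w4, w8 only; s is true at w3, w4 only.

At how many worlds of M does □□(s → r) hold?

9

Let φ = □□(s → r). Evaluate φ at each world:
  w0 (successors {w1, w3, w4, w5, w6, w8}): φ is true.
  w1 (successors {w1, w3}): φ is true.
  w2 (successors {w0, w3, w6, w7, w8}): φ is true.
  w3 (successors {w2, w4, w5, w6, w7, w8}): φ is true.
  w4 (successors {w0, w1, w4, w5, w8}): φ is true.
  w5 (successors {w1, w2, w3, w4, w5, w7, w8}): φ is true.
  w6 (successors {w1, w4, w6, w7}): φ is true.
  w7 (successors {w0, w2, w3, w7}): φ is true.
  w8 (successors {w0, w2, w4, w5, w7}): φ is true.
For instance, at w8:
  At w8: □□(s → r) requires □(s → r) at every successor {w0, w2, w4, w5, w7}.
    At w0: □(s → r) is true.
    At w2: □(s → r) is true.
    At w4: □(s → r) is true.
    At w5: □(s → r) is true.
    At w7: □(s → r) is true.
  So □□(s → r) is true at w8.
Satisfying worlds: {w0, w1, w2, w3, w4, w5, w6, w7, w8}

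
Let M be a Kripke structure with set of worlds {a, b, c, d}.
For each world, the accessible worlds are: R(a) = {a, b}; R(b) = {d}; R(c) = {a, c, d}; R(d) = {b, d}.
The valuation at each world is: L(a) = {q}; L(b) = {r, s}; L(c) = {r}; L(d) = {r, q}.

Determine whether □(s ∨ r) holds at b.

At b: □(s ∨ r) requires s ∨ r at every successor {d}.
  At d: s ∨ r is true.
So □(s ∨ r) is true at b.

Yes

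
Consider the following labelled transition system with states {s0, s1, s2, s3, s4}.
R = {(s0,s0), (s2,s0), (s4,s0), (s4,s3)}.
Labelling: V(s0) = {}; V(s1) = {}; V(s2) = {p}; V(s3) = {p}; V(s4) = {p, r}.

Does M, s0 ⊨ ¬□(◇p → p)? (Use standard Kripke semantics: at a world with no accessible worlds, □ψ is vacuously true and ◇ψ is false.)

No

Recall that □ψ holds at a world iff ψ holds at every accessible world, and ◇ψ holds iff ψ holds at some accessible world.
At s0: □(◇p → p) is true, so ¬□(◇p → p) is false.
  At s0: □(◇p → p) requires ◇p → p at every successor {s0}.
      At s0: ◇p is false, p is false, so ◇p → p is true.
  So □(◇p → p) is true at s0.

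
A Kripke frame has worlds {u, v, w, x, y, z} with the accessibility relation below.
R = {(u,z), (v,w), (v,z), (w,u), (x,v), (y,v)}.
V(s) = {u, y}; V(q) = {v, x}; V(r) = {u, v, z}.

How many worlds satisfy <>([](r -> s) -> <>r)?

4

Recall that []ψ holds at a world iff ψ holds at every accessible world, and <>ψ holds iff ψ holds at some accessible world.
Let φ = <>([](r -> s) -> <>r). Evaluate φ at each world:
  u (successors {z}): φ is false.
  v (successors {w, z}): φ is true.
  w (successors {u}): φ is true.
  x (successors {v}): φ is true.
  y (successors {v}): φ is true.
  z (successors ∅): φ is false.
For instance, at w:
  At w: <>([](r -> s) -> <>r) requires [](r -> s) -> <>r at some successor in {u}.
    [](r -> s) -> <>r holds at u, so <>([](r -> s) -> <>r) is true at w.
      At u: [](r -> s) is false, <>r is true, so [](r -> s) -> <>r is true.
Satisfying worlds: {v, w, x, y}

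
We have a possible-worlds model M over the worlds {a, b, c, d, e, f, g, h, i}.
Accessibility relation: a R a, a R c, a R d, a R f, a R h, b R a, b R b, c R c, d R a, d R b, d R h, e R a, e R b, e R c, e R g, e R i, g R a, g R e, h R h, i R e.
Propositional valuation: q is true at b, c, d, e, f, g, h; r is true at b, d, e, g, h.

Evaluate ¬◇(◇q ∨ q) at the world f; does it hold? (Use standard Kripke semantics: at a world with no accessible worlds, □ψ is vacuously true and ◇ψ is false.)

At f: ◇(◇q ∨ q) is false, so ¬◇(◇q ∨ q) is true.
  At f: no accessible worlds, so ◇(◇q ∨ q) is false.

Yes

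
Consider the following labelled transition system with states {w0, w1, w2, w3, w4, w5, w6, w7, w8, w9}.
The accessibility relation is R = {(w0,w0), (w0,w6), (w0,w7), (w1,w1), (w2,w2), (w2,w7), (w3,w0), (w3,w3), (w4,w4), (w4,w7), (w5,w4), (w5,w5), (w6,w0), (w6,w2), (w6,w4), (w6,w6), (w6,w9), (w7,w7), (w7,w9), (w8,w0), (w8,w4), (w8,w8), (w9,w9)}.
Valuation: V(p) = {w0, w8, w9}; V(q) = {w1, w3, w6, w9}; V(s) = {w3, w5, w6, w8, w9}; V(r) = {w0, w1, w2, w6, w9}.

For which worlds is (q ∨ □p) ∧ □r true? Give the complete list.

w1, w9

Recall that □ψ holds at a world iff ψ holds at every accessible world, and ◇ψ holds iff ψ holds at some accessible world.
Let φ = (q ∨ □p) ∧ □r. Evaluate φ at each world:
  w0 (successors {w0, w6, w7}): φ is false.
  w1 (successors {w1}): φ is true.
  w2 (successors {w2, w7}): φ is false.
  w3 (successors {w0, w3}): φ is false.
  w4 (successors {w4, w7}): φ is false.
  w5 (successors {w4, w5}): φ is false.
  w6 (successors {w0, w2, w4, w6, w9}): φ is false.
  w7 (successors {w7, w9}): φ is false.
  w8 (successors {w0, w4, w8}): φ is false.
  w9 (successors {w9}): φ is true.
For instance, at w5:
  At w5: q ∨ □p is false, □r is false, so (q ∨ □p) ∧ □r is false.
    At w5: q is false, □p is false, so q ∨ □p is false.
      At w5: □p requires p at every successor {w4, w5}.
        p fails at w4, so □p is false at w5.
    At w5: □r requires r at every successor {w4, w5}.
      r fails at w4, so □r is false at w5.
Satisfying worlds: {w1, w9}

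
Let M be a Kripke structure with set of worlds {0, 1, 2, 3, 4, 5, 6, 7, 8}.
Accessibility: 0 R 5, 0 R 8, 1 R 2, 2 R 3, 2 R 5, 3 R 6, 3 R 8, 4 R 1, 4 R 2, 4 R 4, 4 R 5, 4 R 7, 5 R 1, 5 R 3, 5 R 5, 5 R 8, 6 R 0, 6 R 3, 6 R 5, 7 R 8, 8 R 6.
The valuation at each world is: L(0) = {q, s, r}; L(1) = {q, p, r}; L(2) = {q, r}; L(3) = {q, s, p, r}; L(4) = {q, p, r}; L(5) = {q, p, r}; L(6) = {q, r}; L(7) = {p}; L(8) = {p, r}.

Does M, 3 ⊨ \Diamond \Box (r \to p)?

At 3: \Diamond \Box (r \to p) requires \Box (r \to p) at some successor in {6, 8}.
  At 6: \Box (r \to p) is false.
  At 8: \Box (r \to p) is false.
So \Diamond \Box (r \to p) is false at 3.

No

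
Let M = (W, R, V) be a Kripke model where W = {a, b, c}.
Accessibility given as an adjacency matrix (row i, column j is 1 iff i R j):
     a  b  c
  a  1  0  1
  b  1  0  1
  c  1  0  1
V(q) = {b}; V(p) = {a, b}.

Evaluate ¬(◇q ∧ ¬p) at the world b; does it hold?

At b: ◇q ∧ ¬p is false, so ¬(◇q ∧ ¬p) is true.
  At b: ◇q is false, ¬p is false, so ◇q ∧ ¬p is false.
    At b: ◇q requires q at some successor in {a, c}.
      At a: q is false.
      At c: q is false.
    So ◇q is false at b.

Yes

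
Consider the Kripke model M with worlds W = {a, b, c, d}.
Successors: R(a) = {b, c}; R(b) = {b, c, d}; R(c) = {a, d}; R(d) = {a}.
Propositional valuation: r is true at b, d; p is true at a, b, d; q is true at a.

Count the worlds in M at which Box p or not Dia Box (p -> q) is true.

3

Let φ = Box p or not Dia Box (p -> q). Evaluate φ at each world:
  a (successors {b, c}): φ is true.
  b (successors {b, c, d}): φ is false.
  c (successors {a, d}): φ is true.
  d (successors {a}): φ is true.
For instance, at a:
  At a: Box p is false, not Dia Box (p -> q) is true, so Box p or not Dia Box (p -> q) is true.
    At a: Box p requires p at every successor {b, c}.
      p fails at c, so Box p is false at a.
    At a: Dia Box (p -> q) is false, so not Dia Box (p -> q) is true.
      At a: Dia Box (p -> q) requires Box (p -> q) at some successor in {b, c}.
        At b: Box (p -> q) is false.
        At c: Box (p -> q) is false.
      So Dia Box (p -> q) is false at a.
Satisfying worlds: {a, c, d}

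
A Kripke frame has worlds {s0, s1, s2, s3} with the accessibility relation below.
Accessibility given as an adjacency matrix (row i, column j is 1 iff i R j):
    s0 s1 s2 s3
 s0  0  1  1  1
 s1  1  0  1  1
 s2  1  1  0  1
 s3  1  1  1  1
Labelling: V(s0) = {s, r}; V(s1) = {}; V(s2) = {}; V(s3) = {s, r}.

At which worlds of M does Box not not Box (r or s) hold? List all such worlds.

Recall that Box ψ holds at a world iff ψ holds at every accessible world, and Dia ψ holds iff ψ holds at some accessible world.
Let φ = Box not not Box (r or s). Evaluate φ at each world:
  s0 (successors {s1, s2, s3}): φ is false.
  s1 (successors {s0, s2, s3}): φ is false.
  s2 (successors {s0, s1, s3}): φ is false.
  s3 (successors {s0, s1, s2, s3}): φ is false.
For instance, at s2:
  At s2: Box not not Box (r or s) requires not not Box (r or s) at every successor {s0, s1, s3}.
    not not Box (r or s) fails at s0, so Box not not Box (r or s) is false at s2.
      At s0: not Box (r or s) is true, so not not Box (r or s) is false.
Satisfying worlds: none.

none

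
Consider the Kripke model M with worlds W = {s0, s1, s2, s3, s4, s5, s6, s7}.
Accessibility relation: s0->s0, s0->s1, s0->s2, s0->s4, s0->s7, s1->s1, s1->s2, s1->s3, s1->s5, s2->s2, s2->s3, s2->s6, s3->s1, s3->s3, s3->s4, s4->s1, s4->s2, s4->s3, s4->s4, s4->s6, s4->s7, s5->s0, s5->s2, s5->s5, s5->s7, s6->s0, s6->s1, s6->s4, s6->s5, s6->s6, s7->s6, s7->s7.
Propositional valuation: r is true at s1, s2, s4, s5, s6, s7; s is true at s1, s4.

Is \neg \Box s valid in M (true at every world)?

Yes

Let φ = \neg \Box s. Evaluate φ at each world:
  s0 (successors {s0, s1, s2, s4, s7}): φ is true.
  s1 (successors {s1, s2, s3, s5}): φ is true.
  s2 (successors {s2, s3, s6}): φ is true.
  s3 (successors {s1, s3, s4}): φ is true.
  s4 (successors {s1, s2, s3, s4, s6, s7}): φ is true.
  s5 (successors {s0, s2, s5, s7}): φ is true.
  s6 (successors {s0, s1, s4, s5, s6}): φ is true.
  s7 (successors {s6, s7}): φ is true.
For instance, at s3:
  At s3: \Box s is false, so \neg \Box s is true.
    At s3: \Box s requires s at every successor {s1, s3, s4}.
      s fails at s3, so \Box s is false at s3.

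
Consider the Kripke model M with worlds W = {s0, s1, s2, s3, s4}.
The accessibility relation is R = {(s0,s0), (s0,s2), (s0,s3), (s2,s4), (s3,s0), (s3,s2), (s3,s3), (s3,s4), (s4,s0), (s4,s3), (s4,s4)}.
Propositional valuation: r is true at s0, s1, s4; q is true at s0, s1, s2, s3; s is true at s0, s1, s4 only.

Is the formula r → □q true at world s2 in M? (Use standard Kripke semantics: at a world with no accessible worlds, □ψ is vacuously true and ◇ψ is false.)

At s2: r is false, □q is false, so r → □q is true.
  At s2: □q requires q at every successor {s4}.
    q fails at s4, so □q is false at s2.

Yes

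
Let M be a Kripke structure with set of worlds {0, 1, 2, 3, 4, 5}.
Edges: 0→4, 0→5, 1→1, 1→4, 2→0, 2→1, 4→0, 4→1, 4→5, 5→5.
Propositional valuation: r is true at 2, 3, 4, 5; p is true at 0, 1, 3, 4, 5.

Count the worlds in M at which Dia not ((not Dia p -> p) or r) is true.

Recall that Dia ψ holds at a world iff ψ holds at some accessible world.
Let φ = Dia not ((not Dia p -> p) or r). Evaluate φ at each world:
  0 (successors {4, 5}): φ is false.
  1 (successors {1, 4}): φ is false.
  2 (successors {0, 1}): φ is false.
  3 (successors ∅): φ is false.
  4 (successors {0, 1, 5}): φ is false.
  5 (successors {5}): φ is false.
For instance, at 5:
  At 5: Dia not ((not Dia p -> p) or r) requires not ((not Dia p -> p) or r) at some successor in {5}.
    At 5: not ((not Dia p -> p) or r) is false.
  So Dia not ((not Dia p -> p) or r) is false at 5.
Satisfying worlds: none.

0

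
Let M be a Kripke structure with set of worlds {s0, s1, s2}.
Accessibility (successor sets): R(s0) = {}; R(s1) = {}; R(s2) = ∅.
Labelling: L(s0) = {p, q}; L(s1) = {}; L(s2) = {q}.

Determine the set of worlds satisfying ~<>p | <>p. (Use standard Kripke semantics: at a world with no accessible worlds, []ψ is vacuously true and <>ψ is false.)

s0, s1, s2

Let φ = ~<>p | <>p. Evaluate φ at each world:
  s0 (successors ∅): φ is true.
  s1 (successors ∅): φ is true.
  s2 (successors ∅): φ is true.
For instance, at s0:
  At s0: ~<>p is true, <>p is false, so ~<>p | <>p is true.
    At s0: <>p is false, so ~<>p is true.
      At s0: no accessible worlds, so <>p is false.
    At s0: no accessible worlds, so <>p is false.
Satisfying worlds: {s0, s1, s2}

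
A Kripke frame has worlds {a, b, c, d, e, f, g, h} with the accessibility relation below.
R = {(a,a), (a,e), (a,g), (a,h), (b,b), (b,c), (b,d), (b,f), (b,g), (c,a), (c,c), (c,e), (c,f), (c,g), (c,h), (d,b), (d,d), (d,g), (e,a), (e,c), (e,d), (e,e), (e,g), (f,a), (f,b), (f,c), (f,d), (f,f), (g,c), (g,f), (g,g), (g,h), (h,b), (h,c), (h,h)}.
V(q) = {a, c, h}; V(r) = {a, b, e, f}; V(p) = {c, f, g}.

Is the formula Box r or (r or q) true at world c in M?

At c: Box r is false, r or q is true, so Box r or (r or q) is true.
  At c: Box r requires r at every successor {a, c, e, f, g, h}.
    r fails at c, so Box r is false at c.

Yes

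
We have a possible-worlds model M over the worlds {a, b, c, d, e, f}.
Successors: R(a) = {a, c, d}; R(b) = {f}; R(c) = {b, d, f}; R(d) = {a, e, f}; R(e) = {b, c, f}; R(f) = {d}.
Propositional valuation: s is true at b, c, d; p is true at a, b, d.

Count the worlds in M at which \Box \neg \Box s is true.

Let φ = \Box \neg \Box s. Evaluate φ at each world:
  a (successors {a, c, d}): φ is true.
  b (successors {f}): φ is false.
  c (successors {b, d, f}): φ is false.
  d (successors {a, e, f}): φ is false.
  e (successors {b, c, f}): φ is false.
  f (successors {d}): φ is true.
For instance, at c:
  At c: \Box \neg \Box s requires \neg \Box s at every successor {b, d, f}.
    \neg \Box s fails at f, so \Box \neg \Box s is false at c.
      At f: \Box s is true, so \neg \Box s is false.
Satisfying worlds: {a, f}

2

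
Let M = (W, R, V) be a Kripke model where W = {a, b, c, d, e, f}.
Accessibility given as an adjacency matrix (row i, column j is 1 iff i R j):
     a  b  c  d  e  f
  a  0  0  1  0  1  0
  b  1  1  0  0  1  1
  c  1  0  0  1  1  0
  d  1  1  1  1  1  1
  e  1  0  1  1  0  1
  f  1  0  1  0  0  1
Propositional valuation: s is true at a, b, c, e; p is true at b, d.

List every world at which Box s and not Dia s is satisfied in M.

Let φ = Box s and not Dia s. Evaluate φ at each world:
  a (successors {c, e}): φ is false.
  b (successors {a, b, e, f}): φ is false.
  c (successors {a, d, e}): φ is false.
  d (successors {a, b, c, d, e, f}): φ is false.
  e (successors {a, c, d, f}): φ is false.
  f (successors {a, c, f}): φ is false.
For instance, at f:
  At f: Box s is false, not Dia s is false, so Box s and not Dia s is false.
    At f: Box s requires s at every successor {a, c, f}.
      s fails at f, so Box s is false at f.
    At f: Dia s is true, so not Dia s is false.
      At f: Dia s requires s at some successor in {a, c, f}.
        s holds at a, so Dia s is true at f.
Satisfying worlds: none.

none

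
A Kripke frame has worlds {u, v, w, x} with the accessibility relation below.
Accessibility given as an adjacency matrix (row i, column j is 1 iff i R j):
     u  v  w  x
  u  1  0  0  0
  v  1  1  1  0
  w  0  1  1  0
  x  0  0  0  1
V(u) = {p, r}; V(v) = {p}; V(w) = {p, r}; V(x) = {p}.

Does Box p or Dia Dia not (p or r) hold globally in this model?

Recall that Box ψ holds at a world iff ψ holds at every accessible world, and Dia ψ holds iff ψ holds at some accessible world.
Let φ = Box p or Dia Dia not (p or r). Evaluate φ at each world:
  u (successors {u}): φ is true.
  v (successors {u, v, w}): φ is true.
  w (successors {v, w}): φ is true.
  x (successors {x}): φ is true.
For instance, at w:
  At w: Box p is true, Dia Dia not (p or r) is false, so Box p or Dia Dia not (p or r) is true.
    At w: Box p requires p at every successor {v, w}.
      At v: p is true.
      At w: p is true.
    So Box p is true at w.
    At w: Dia Dia not (p or r) requires Dia not (p or r) at some successor in {v, w}.
      At v: Dia not (p or r) is false.
      At w: Dia not (p or r) is false.
    So Dia Dia not (p or r) is false at w.

Yes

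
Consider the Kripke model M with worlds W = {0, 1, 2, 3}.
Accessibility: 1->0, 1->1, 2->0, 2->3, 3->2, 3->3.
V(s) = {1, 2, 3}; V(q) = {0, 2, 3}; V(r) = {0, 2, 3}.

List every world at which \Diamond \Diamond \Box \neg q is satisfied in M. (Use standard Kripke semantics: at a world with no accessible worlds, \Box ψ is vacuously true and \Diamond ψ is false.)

Let φ = \Diamond \Diamond \Box \neg q. Evaluate φ at each world:
  0 (successors ∅): φ is false.
  1 (successors {0, 1}): φ is true.
  2 (successors {0, 3}): φ is false.
  3 (successors {2, 3}): φ is true.
For instance, at 1:
  At 1: \Diamond \Diamond \Box \neg q requires \Diamond \Box \neg q at some successor in {0, 1}.
    \Diamond \Box \neg q holds at 1, so \Diamond \Diamond \Box \neg q is true at 1.
      At 1: \Diamond \Box \neg q requires \Box \neg q at some successor in {0, 1}.
        \Box \neg q holds at 0, so \Diamond \Box \neg q is true at 1.
Satisfying worlds: {1, 3}

1, 3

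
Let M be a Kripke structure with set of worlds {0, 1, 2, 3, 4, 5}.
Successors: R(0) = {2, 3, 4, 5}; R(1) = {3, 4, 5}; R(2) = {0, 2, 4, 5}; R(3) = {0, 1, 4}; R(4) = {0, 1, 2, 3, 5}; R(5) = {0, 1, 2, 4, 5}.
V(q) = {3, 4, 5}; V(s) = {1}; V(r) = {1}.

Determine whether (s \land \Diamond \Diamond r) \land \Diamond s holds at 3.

At 3: s \land \Diamond \Diamond r is false, \Diamond s is true, so (s \land \Diamond \Diamond r) \land \Diamond s is false.
  At 3: s is false, \Diamond \Diamond r is true, so s \land \Diamond \Diamond r is false.
    At 3: \Diamond \Diamond r requires \Diamond r at some successor in {0, 1, 4}.
      \Diamond r holds at 4, so \Diamond \Diamond r is true at 3.
  At 3: \Diamond s requires s at some successor in {0, 1, 4}.
    s holds at 1, so \Diamond s is true at 3.

No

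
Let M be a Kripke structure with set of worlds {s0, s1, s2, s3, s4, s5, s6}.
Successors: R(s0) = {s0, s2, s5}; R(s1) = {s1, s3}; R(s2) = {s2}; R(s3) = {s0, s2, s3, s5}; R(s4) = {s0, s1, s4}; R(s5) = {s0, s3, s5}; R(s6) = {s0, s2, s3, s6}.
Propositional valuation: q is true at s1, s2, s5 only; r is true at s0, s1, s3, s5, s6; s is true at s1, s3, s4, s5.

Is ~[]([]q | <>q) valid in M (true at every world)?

Let φ = ~[]([]q | <>q). Evaluate φ at each world:
  s0 (successors {s0, s2, s5}): φ is false.
  s1 (successors {s1, s3}): φ is false.
  s2 (successors {s2}): φ is false.
  s3 (successors {s0, s2, s3, s5}): φ is false.
  s4 (successors {s0, s1, s4}): φ is false.
  s5 (successors {s0, s3, s5}): φ is false.
  s6 (successors {s0, s2, s3, s6}): φ is false.
Detail at s0 (counterexample):
  At s0: []([]q | <>q) is true, so ~[]([]q | <>q) is false.
    At s0: []([]q | <>q) requires []q | <>q at every successor {s0, s2, s5}.
      At s0: []q | <>q is true.
      At s2: []q | <>q is true.
      At s5: []q | <>q is true.
    So []([]q | <>q) is true at s0.

No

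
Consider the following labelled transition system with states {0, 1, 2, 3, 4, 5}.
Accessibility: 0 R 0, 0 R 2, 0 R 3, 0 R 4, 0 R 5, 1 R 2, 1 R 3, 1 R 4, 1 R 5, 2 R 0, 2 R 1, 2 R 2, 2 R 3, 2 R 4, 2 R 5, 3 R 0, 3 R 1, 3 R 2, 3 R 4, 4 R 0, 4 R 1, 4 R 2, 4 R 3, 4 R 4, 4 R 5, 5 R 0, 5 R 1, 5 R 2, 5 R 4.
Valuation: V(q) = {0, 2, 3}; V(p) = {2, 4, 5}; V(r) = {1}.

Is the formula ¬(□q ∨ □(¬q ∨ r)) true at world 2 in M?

Yes

Recall that □ψ holds at a world iff ψ holds at every accessible world, and ◇ψ holds iff ψ holds at some accessible world.
At 2: □q ∨ □(¬q ∨ r) is false, so ¬(□q ∨ □(¬q ∨ r)) is true.
  At 2: □q is false, □(¬q ∨ r) is false, so □q ∨ □(¬q ∨ r) is false.
    At 2: □q requires q at every successor {0, 1, 2, 3, 4, 5}.
      q fails at 1, so □q is false at 2.
    At 2: □(¬q ∨ r) requires ¬q ∨ r at every successor {0, 1, 2, 3, 4, 5}.
      ¬q ∨ r fails at 0, so □(¬q ∨ r) is false at 2.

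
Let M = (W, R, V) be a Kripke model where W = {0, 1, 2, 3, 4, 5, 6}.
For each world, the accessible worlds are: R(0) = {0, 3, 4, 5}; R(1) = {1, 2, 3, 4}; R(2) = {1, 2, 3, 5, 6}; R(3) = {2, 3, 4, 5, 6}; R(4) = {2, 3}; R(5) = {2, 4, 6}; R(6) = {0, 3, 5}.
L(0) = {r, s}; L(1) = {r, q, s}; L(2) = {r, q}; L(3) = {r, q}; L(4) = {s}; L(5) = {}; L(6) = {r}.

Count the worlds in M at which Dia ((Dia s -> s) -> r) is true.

Let φ = Dia ((Dia s -> s) -> r). Evaluate φ at each world:
  0 (successors {0, 3, 4, 5}): φ is true.
  1 (successors {1, 2, 3, 4}): φ is true.
  2 (successors {1, 2, 3, 5, 6}): φ is true.
  3 (successors {2, 3, 4, 5, 6}): φ is true.
  4 (successors {2, 3}): φ is true.
  5 (successors {2, 4, 6}): φ is true.
  6 (successors {0, 3, 5}): φ is true.
For instance, at 6:
  At 6: Dia ((Dia s -> s) -> r) requires (Dia s -> s) -> r at some successor in {0, 3, 5}.
    (Dia s -> s) -> r holds at 0, so Dia ((Dia s -> s) -> r) is true at 6.
      At 0: Dia s -> s is true, r is true, so (Dia s -> s) -> r is true.
Satisfying worlds: {0, 1, 2, 3, 4, 5, 6}

7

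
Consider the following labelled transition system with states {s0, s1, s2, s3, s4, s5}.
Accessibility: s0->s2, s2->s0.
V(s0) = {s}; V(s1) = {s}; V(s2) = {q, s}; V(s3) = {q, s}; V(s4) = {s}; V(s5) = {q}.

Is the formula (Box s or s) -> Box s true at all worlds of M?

Let φ = (Box s or s) -> Box s. Evaluate φ at each world:
  s0 (successors {s2}): φ is true.
  s1 (successors ∅): φ is true.
  s2 (successors {s0}): φ is true.
  s3 (successors ∅): φ is true.
  s4 (successors ∅): φ is true.
  s5 (successors ∅): φ is true.
For instance, at s2:
  At s2: Box s or s is true, Box s is true, so (Box s or s) -> Box s is true.
    At s2: Box s is true, s is true, so Box s or s is true.
      At s2: Box s requires s at every successor {s0}.
        At s0: s is true.
      So Box s is true at s2.
    At s2: Box s requires s at every successor {s0}.
      At s0: s is true.
    So Box s is true at s2.

Yes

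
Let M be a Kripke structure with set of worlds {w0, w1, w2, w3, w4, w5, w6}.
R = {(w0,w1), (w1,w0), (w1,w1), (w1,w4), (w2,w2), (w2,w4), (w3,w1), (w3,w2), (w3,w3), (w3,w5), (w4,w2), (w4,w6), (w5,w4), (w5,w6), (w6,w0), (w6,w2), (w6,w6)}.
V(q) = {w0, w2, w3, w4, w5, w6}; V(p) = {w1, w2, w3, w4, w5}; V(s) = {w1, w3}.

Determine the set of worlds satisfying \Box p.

Let φ = \Box p. Evaluate φ at each world:
  w0 (successors {w1}): φ is true.
  w1 (successors {w0, w1, w4}): φ is false.
  w2 (successors {w2, w4}): φ is true.
  w3 (successors {w1, w2, w3, w5}): φ is true.
  w4 (successors {w2, w6}): φ is false.
  w5 (successors {w4, w6}): φ is false.
  w6 (successors {w0, w2, w6}): φ is false.
For instance, at w3:
  At w3: \Box p requires p at every successor {w1, w2, w3, w5}.
    At w1: p is true.
    At w2: p is true.
    At w3: p is true.
    At w5: p is true.
  So \Box p is true at w3.
Satisfying worlds: {w0, w2, w3}

w0, w2, w3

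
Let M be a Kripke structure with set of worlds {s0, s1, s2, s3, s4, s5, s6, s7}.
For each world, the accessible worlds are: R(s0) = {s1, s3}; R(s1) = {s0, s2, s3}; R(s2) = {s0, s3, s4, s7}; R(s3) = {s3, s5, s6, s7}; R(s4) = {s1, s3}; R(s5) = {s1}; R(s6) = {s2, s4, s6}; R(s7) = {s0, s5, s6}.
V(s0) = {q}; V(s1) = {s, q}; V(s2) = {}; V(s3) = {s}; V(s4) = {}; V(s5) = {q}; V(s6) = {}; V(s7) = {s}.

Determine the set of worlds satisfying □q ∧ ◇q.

Recall that □ψ holds at a world iff ψ holds at every accessible world, and ◇ψ holds iff ψ holds at some accessible world.
Let φ = □q ∧ ◇q. Evaluate φ at each world:
  s0 (successors {s1, s3}): φ is false.
  s1 (successors {s0, s2, s3}): φ is false.
  s2 (successors {s0, s3, s4, s7}): φ is false.
  s3 (successors {s3, s5, s6, s7}): φ is false.
  s4 (successors {s1, s3}): φ is false.
  s5 (successors {s1}): φ is true.
  s6 (successors {s2, s4, s6}): φ is false.
  s7 (successors {s0, s5, s6}): φ is false.
For instance, at s6:
  At s6: □q is false, ◇q is false, so □q ∧ ◇q is false.
    At s6: □q requires q at every successor {s2, s4, s6}.
      q fails at s2, so □q is false at s6.
    At s6: ◇q requires q at some successor in {s2, s4, s6}.
      At s2: q is false.
      At s4: q is false.
      At s6: q is false.
    So ◇q is false at s6.
Satisfying worlds: {s5}

s5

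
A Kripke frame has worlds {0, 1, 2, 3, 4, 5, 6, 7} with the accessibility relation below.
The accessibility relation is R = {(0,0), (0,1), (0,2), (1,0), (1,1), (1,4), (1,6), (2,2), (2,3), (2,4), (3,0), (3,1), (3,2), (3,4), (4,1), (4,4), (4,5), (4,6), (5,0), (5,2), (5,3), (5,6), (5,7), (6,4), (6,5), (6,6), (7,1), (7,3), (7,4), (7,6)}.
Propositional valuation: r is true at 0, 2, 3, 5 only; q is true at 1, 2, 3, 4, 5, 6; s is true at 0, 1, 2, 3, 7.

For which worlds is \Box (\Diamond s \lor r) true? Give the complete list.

0, 2, 3

Let φ = \Box (\Diamond s \lor r). Evaluate φ at each world:
  0 (successors {0, 1, 2}): φ is true.
  1 (successors {0, 1, 4, 6}): φ is false.
  2 (successors {2, 3, 4}): φ is true.
  3 (successors {0, 1, 2, 4}): φ is true.
  4 (successors {1, 4, 5, 6}): φ is false.
  5 (successors {0, 2, 3, 6, 7}): φ is false.
  6 (successors {4, 5, 6}): φ is false.
  7 (successors {1, 3, 4, 6}): φ is false.
For instance, at 5:
  At 5: \Box (\Diamond s \lor r) requires \Diamond s \lor r at every successor {0, 2, 3, 6, 7}.
    \Diamond s \lor r fails at 6, so \Box (\Diamond s \lor r) is false at 5.
      At 6: \Diamond s is false, r is false, so \Diamond s \lor r is false.
Satisfying worlds: {0, 2, 3}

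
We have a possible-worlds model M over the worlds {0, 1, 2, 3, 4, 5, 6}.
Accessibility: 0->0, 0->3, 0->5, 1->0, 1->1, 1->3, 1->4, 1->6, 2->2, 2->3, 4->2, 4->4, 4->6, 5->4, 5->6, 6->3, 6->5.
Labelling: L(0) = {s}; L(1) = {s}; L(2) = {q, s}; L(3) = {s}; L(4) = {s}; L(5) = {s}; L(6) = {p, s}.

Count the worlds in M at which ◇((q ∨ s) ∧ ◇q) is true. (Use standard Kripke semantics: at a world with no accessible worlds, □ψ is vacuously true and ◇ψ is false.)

4

Let φ = ◇((q ∨ s) ∧ ◇q). Evaluate φ at each world:
  0 (successors {0, 3, 5}): φ is false.
  1 (successors {0, 1, 3, 4, 6}): φ is true.
  2 (successors {2, 3}): φ is true.
  3 (successors ∅): φ is false.
  4 (successors {2, 4, 6}): φ is true.
  5 (successors {4, 6}): φ is true.
  6 (successors {3, 5}): φ is false.
For instance, at 6:
  At 6: ◇((q ∨ s) ∧ ◇q) requires (q ∨ s) ∧ ◇q at some successor in {3, 5}.
    At 3: (q ∨ s) ∧ ◇q is false.
    At 5: (q ∨ s) ∧ ◇q is false.
  So ◇((q ∨ s) ∧ ◇q) is false at 6.
Satisfying worlds: {1, 2, 4, 5}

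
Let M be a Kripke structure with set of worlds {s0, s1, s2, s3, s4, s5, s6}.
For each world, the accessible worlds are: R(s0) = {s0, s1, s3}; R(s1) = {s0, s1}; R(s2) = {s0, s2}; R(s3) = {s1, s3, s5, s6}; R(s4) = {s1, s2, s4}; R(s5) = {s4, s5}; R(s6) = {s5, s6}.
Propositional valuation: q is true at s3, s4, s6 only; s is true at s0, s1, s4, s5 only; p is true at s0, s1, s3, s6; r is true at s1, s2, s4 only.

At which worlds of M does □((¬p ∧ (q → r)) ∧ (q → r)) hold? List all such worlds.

s5

Recall that □ψ holds at a world iff ψ holds at every accessible world, and ◇ψ holds iff ψ holds at some accessible world.
Let φ = □((¬p ∧ (q → r)) ∧ (q → r)). Evaluate φ at each world:
  s0 (successors {s0, s1, s3}): φ is false.
  s1 (successors {s0, s1}): φ is false.
  s2 (successors {s0, s2}): φ is false.
  s3 (successors {s1, s3, s5, s6}): φ is false.
  s4 (successors {s1, s2, s4}): φ is false.
  s5 (successors {s4, s5}): φ is true.
  s6 (successors {s5, s6}): φ is false.
For instance, at s4:
  At s4: □((¬p ∧ (q → r)) ∧ (q → r)) requires (¬p ∧ (q → r)) ∧ (q → r) at every successor {s1, s2, s4}.
    (¬p ∧ (q → r)) ∧ (q → r) fails at s1, so □((¬p ∧ (q → r)) ∧ (q → r)) is false at s4.
Satisfying worlds: {s5}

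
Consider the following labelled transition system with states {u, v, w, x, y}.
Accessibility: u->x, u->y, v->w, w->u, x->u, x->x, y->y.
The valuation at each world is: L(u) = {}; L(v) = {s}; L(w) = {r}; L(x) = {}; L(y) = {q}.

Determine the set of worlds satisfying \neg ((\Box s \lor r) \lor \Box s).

Let φ = \neg ((\Box s \lor r) \lor \Box s). Evaluate φ at each world:
  u (successors {x, y}): φ is true.
  v (successors {w}): φ is true.
  w (successors {u}): φ is false.
  x (successors {u, x}): φ is true.
  y (successors {y}): φ is true.
For instance, at y:
  At y: (\Box s \lor r) \lor \Box s is false, so \neg ((\Box s \lor r) \lor \Box s) is true.
    At y: \Box s \lor r is false, \Box s is false, so (\Box s \lor r) \lor \Box s is false.
      At y: \Box s is false, r is false, so \Box s \lor r is false.
      At y: \Box s requires s at every successor {y}.
        s fails at y, so \Box s is false at y.
Satisfying worlds: {u, v, x, y}

u, v, x, y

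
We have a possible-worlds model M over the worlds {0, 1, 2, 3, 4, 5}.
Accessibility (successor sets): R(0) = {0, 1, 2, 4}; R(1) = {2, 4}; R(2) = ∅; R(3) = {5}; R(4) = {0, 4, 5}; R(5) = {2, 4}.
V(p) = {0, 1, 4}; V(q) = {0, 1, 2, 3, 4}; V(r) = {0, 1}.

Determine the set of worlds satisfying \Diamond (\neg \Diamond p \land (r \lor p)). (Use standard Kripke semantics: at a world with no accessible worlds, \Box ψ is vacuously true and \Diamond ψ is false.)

Recall that \Diamond ψ holds at a world iff ψ holds at some accessible world.
Let φ = \Diamond (\neg \Diamond p \land (r \lor p)). Evaluate φ at each world:
  0 (successors {0, 1, 2, 4}): φ is false.
  1 (successors {2, 4}): φ is false.
  2 (successors ∅): φ is false.
  3 (successors {5}): φ is false.
  4 (successors {0, 4, 5}): φ is false.
  5 (successors {2, 4}): φ is false.
For instance, at 1:
  At 1: \Diamond (\neg \Diamond p \land (r \lor p)) requires \neg \Diamond p \land (r \lor p) at some successor in {2, 4}.
    At 2: \neg \Diamond p \land (r \lor p) is false.
    At 4: \neg \Diamond p \land (r \lor p) is false.
  So \Diamond (\neg \Diamond p \land (r \lor p)) is false at 1.
Satisfying worlds: none.

none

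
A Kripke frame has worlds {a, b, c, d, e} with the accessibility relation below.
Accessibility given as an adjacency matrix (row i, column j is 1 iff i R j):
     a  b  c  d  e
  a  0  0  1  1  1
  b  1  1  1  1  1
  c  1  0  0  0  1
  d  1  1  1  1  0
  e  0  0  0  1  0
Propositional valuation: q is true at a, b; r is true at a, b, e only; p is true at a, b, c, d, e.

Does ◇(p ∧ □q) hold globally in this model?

No

Let φ = ◇(p ∧ □q). Evaluate φ at each world:
  a (successors {c, d, e}): φ is false.
  b (successors {a, b, c, d, e}): φ is false.
  c (successors {a, e}): φ is false.
  d (successors {a, b, c, d}): φ is false.
  e (successors {d}): φ is false.
Detail at a (counterexample):
  At a: ◇(p ∧ □q) requires p ∧ □q at some successor in {c, d, e}.
    At c: p ∧ □q is false.
    At d: p ∧ □q is false.
    At e: p ∧ □q is false.
  So ◇(p ∧ □q) is false at a.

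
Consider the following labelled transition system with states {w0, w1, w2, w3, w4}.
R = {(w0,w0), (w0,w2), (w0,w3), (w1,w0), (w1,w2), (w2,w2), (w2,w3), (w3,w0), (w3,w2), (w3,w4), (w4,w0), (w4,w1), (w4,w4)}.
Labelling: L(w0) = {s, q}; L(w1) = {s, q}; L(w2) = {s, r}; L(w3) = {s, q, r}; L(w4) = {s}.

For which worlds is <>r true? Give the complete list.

w0, w1, w2, w3

Recall that <>ψ holds at a world iff ψ holds at some accessible world.
Let φ = <>r. Evaluate φ at each world:
  w0 (successors {w0, w2, w3}): φ is true.
  w1 (successors {w0, w2}): φ is true.
  w2 (successors {w2, w3}): φ is true.
  w3 (successors {w0, w2, w4}): φ is true.
  w4 (successors {w0, w1, w4}): φ is false.
For instance, at w1:
  At w1: <>r requires r at some successor in {w0, w2}.
    r holds at w2, so <>r is true at w1.
Satisfying worlds: {w0, w1, w2, w3}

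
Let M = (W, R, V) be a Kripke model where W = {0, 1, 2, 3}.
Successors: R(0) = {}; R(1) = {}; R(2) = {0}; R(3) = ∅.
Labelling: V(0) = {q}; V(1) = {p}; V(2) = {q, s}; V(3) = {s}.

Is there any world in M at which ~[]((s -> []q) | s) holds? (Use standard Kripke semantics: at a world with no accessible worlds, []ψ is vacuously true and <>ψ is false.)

No

Let φ = ~[]((s -> []q) | s). Evaluate φ at each world:
  0 (successors ∅): φ is false.
  1 (successors ∅): φ is false.
  2 (successors {0}): φ is false.
  3 (successors ∅): φ is false.
For instance, at 2:
  At 2: []((s -> []q) | s) is true, so ~[]((s -> []q) | s) is false.
    At 2: []((s -> []q) | s) requires (s -> []q) | s at every successor {0}.
      At 0: (s -> []q) | s is true.
    So []((s -> []q) | s) is true at 2.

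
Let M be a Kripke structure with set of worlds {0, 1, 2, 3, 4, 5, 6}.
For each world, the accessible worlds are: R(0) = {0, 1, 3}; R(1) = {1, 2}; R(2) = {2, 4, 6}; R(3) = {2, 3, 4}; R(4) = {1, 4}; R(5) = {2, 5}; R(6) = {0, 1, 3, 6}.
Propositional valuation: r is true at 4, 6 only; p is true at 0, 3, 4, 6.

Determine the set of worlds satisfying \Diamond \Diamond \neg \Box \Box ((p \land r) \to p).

Recall that \Box ψ holds at a world iff ψ holds at every accessible world, and \Diamond ψ holds iff ψ holds at some accessible world.
Let φ = \Diamond \Diamond \neg \Box \Box ((p \land r) \to p). Evaluate φ at each world:
  0 (successors {0, 1, 3}): φ is false.
  1 (successors {1, 2}): φ is false.
  2 (successors {2, 4, 6}): φ is false.
  3 (successors {2, 3, 4}): φ is false.
  4 (successors {1, 4}): φ is false.
  5 (successors {2, 5}): φ is false.
  6 (successors {0, 1, 3, 6}): φ is false.
For instance, at 5:
  At 5: \Diamond \Diamond \neg \Box \Box ((p \land r) \to p) requires \Diamond \neg \Box \Box ((p \land r) \to p) at some successor in {2, 5}.
    At 2: \Diamond \neg \Box \Box ((p \land r) \to p) is false.
    At 5: \Diamond \neg \Box \Box ((p \land r) \to p) is false.
  So \Diamond \Diamond \neg \Box \Box ((p \land r) \to p) is false at 5.
Satisfying worlds: none.

none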